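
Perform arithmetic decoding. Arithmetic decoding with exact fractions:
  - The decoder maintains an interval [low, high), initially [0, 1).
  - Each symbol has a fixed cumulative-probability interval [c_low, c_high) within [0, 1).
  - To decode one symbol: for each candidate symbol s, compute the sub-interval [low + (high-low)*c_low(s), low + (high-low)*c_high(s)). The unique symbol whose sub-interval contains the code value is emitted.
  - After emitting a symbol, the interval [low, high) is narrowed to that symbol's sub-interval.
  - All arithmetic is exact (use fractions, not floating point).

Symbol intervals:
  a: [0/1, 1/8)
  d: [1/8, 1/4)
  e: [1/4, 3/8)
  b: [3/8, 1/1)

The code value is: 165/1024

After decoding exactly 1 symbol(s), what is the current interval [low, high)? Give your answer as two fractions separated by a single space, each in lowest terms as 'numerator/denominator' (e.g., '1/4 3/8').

Step 1: interval [0/1, 1/1), width = 1/1 - 0/1 = 1/1
  'a': [0/1 + 1/1*0/1, 0/1 + 1/1*1/8) = [0/1, 1/8)
  'd': [0/1 + 1/1*1/8, 0/1 + 1/1*1/4) = [1/8, 1/4) <- contains code 165/1024
  'e': [0/1 + 1/1*1/4, 0/1 + 1/1*3/8) = [1/4, 3/8)
  'b': [0/1 + 1/1*3/8, 0/1 + 1/1*1/1) = [3/8, 1/1)
  emit 'd', narrow to [1/8, 1/4)

Answer: 1/8 1/4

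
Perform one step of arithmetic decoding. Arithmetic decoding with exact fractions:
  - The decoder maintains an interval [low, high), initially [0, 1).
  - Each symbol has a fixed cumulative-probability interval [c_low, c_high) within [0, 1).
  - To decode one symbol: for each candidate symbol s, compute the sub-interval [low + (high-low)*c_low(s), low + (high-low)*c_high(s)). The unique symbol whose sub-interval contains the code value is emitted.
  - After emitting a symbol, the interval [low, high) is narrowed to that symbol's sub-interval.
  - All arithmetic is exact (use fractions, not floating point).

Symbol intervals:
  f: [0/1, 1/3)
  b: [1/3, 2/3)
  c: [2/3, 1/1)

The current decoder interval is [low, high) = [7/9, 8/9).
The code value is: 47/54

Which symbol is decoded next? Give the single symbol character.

Answer: c

Derivation:
Interval width = high − low = 8/9 − 7/9 = 1/9
Scaled code = (code − low) / width = (47/54 − 7/9) / 1/9 = 5/6
  f: [0/1, 1/3) 
  b: [1/3, 2/3) 
  c: [2/3, 1/1) ← scaled code falls here ✓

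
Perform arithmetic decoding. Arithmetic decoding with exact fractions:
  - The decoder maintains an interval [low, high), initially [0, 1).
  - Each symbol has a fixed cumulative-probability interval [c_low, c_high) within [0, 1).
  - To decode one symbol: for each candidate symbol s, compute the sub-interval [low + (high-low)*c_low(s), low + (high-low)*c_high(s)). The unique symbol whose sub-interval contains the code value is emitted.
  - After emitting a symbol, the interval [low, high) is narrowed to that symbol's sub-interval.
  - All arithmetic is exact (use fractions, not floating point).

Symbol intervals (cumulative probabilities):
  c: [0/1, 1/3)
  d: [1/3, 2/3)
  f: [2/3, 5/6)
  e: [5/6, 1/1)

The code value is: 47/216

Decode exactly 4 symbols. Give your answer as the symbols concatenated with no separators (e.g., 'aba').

Step 1: interval [0/1, 1/1), width = 1/1 - 0/1 = 1/1
  'c': [0/1 + 1/1*0/1, 0/1 + 1/1*1/3) = [0/1, 1/3) <- contains code 47/216
  'd': [0/1 + 1/1*1/3, 0/1 + 1/1*2/3) = [1/3, 2/3)
  'f': [0/1 + 1/1*2/3, 0/1 + 1/1*5/6) = [2/3, 5/6)
  'e': [0/1 + 1/1*5/6, 0/1 + 1/1*1/1) = [5/6, 1/1)
  emit 'c', narrow to [0/1, 1/3)
Step 2: interval [0/1, 1/3), width = 1/3 - 0/1 = 1/3
  'c': [0/1 + 1/3*0/1, 0/1 + 1/3*1/3) = [0/1, 1/9)
  'd': [0/1 + 1/3*1/3, 0/1 + 1/3*2/3) = [1/9, 2/9) <- contains code 47/216
  'f': [0/1 + 1/3*2/3, 0/1 + 1/3*5/6) = [2/9, 5/18)
  'e': [0/1 + 1/3*5/6, 0/1 + 1/3*1/1) = [5/18, 1/3)
  emit 'd', narrow to [1/9, 2/9)
Step 3: interval [1/9, 2/9), width = 2/9 - 1/9 = 1/9
  'c': [1/9 + 1/9*0/1, 1/9 + 1/9*1/3) = [1/9, 4/27)
  'd': [1/9 + 1/9*1/3, 1/9 + 1/9*2/3) = [4/27, 5/27)
  'f': [1/9 + 1/9*2/3, 1/9 + 1/9*5/6) = [5/27, 11/54)
  'e': [1/9 + 1/9*5/6, 1/9 + 1/9*1/1) = [11/54, 2/9) <- contains code 47/216
  emit 'e', narrow to [11/54, 2/9)
Step 4: interval [11/54, 2/9), width = 2/9 - 11/54 = 1/54
  'c': [11/54 + 1/54*0/1, 11/54 + 1/54*1/3) = [11/54, 17/81)
  'd': [11/54 + 1/54*1/3, 11/54 + 1/54*2/3) = [17/81, 35/162)
  'f': [11/54 + 1/54*2/3, 11/54 + 1/54*5/6) = [35/162, 71/324) <- contains code 47/216
  'e': [11/54 + 1/54*5/6, 11/54 + 1/54*1/1) = [71/324, 2/9)
  emit 'f', narrow to [35/162, 71/324)

Answer: cdef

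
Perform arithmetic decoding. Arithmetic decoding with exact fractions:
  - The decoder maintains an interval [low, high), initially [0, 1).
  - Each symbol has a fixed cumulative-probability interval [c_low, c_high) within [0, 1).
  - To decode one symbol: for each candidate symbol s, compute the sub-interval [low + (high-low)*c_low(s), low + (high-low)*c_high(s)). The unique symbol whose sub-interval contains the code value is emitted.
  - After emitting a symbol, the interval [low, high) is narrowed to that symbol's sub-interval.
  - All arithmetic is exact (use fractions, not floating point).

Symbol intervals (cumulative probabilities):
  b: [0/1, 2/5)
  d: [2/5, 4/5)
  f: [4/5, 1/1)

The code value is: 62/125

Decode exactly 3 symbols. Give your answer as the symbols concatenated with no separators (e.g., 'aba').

Answer: dbd

Derivation:
Step 1: interval [0/1, 1/1), width = 1/1 - 0/1 = 1/1
  'b': [0/1 + 1/1*0/1, 0/1 + 1/1*2/5) = [0/1, 2/5)
  'd': [0/1 + 1/1*2/5, 0/1 + 1/1*4/5) = [2/5, 4/5) <- contains code 62/125
  'f': [0/1 + 1/1*4/5, 0/1 + 1/1*1/1) = [4/5, 1/1)
  emit 'd', narrow to [2/5, 4/5)
Step 2: interval [2/5, 4/5), width = 4/5 - 2/5 = 2/5
  'b': [2/5 + 2/5*0/1, 2/5 + 2/5*2/5) = [2/5, 14/25) <- contains code 62/125
  'd': [2/5 + 2/5*2/5, 2/5 + 2/5*4/5) = [14/25, 18/25)
  'f': [2/5 + 2/5*4/5, 2/5 + 2/5*1/1) = [18/25, 4/5)
  emit 'b', narrow to [2/5, 14/25)
Step 3: interval [2/5, 14/25), width = 14/25 - 2/5 = 4/25
  'b': [2/5 + 4/25*0/1, 2/5 + 4/25*2/5) = [2/5, 58/125)
  'd': [2/5 + 4/25*2/5, 2/5 + 4/25*4/5) = [58/125, 66/125) <- contains code 62/125
  'f': [2/5 + 4/25*4/5, 2/5 + 4/25*1/1) = [66/125, 14/25)
  emit 'd', narrow to [58/125, 66/125)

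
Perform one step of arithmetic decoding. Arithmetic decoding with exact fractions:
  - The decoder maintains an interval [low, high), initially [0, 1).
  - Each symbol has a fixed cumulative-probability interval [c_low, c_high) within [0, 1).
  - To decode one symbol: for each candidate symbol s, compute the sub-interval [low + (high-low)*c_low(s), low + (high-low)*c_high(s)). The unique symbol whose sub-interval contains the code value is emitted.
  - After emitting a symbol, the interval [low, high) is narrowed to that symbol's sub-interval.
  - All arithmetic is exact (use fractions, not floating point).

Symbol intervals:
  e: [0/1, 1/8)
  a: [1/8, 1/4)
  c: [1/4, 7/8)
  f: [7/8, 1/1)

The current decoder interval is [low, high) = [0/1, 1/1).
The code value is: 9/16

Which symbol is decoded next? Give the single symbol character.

Interval width = high − low = 1/1 − 0/1 = 1/1
Scaled code = (code − low) / width = (9/16 − 0/1) / 1/1 = 9/16
  e: [0/1, 1/8) 
  a: [1/8, 1/4) 
  c: [1/4, 7/8) ← scaled code falls here ✓
  f: [7/8, 1/1) 

Answer: c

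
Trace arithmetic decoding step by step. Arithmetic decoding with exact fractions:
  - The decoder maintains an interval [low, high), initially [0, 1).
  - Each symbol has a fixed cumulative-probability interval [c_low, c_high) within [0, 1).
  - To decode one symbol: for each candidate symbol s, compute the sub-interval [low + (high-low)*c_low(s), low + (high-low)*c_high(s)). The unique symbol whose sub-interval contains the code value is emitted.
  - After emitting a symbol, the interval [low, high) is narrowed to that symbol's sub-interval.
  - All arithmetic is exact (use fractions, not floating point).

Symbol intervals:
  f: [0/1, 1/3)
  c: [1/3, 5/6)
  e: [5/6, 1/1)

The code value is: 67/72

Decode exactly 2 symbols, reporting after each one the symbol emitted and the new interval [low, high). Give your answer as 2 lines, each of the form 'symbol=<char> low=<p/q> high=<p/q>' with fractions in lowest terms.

Step 1: interval [0/1, 1/1), width = 1/1 - 0/1 = 1/1
  'f': [0/1 + 1/1*0/1, 0/1 + 1/1*1/3) = [0/1, 1/3)
  'c': [0/1 + 1/1*1/3, 0/1 + 1/1*5/6) = [1/3, 5/6)
  'e': [0/1 + 1/1*5/6, 0/1 + 1/1*1/1) = [5/6, 1/1) <- contains code 67/72
  emit 'e', narrow to [5/6, 1/1)
Step 2: interval [5/6, 1/1), width = 1/1 - 5/6 = 1/6
  'f': [5/6 + 1/6*0/1, 5/6 + 1/6*1/3) = [5/6, 8/9)
  'c': [5/6 + 1/6*1/3, 5/6 + 1/6*5/6) = [8/9, 35/36) <- contains code 67/72
  'e': [5/6 + 1/6*5/6, 5/6 + 1/6*1/1) = [35/36, 1/1)
  emit 'c', narrow to [8/9, 35/36)

Answer: symbol=e low=5/6 high=1/1
symbol=c low=8/9 high=35/36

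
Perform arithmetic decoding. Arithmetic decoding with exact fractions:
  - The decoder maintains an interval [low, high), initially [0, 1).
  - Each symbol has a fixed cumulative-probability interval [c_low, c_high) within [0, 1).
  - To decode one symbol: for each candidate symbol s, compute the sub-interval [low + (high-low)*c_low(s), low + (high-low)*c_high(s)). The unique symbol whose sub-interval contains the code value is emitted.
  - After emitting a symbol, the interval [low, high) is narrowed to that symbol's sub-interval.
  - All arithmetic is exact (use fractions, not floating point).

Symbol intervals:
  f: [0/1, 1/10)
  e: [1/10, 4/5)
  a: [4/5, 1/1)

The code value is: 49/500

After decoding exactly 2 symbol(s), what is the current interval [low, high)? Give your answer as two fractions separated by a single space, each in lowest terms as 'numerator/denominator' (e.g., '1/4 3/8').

Step 1: interval [0/1, 1/1), width = 1/1 - 0/1 = 1/1
  'f': [0/1 + 1/1*0/1, 0/1 + 1/1*1/10) = [0/1, 1/10) <- contains code 49/500
  'e': [0/1 + 1/1*1/10, 0/1 + 1/1*4/5) = [1/10, 4/5)
  'a': [0/1 + 1/1*4/5, 0/1 + 1/1*1/1) = [4/5, 1/1)
  emit 'f', narrow to [0/1, 1/10)
Step 2: interval [0/1, 1/10), width = 1/10 - 0/1 = 1/10
  'f': [0/1 + 1/10*0/1, 0/1 + 1/10*1/10) = [0/1, 1/100)
  'e': [0/1 + 1/10*1/10, 0/1 + 1/10*4/5) = [1/100, 2/25)
  'a': [0/1 + 1/10*4/5, 0/1 + 1/10*1/1) = [2/25, 1/10) <- contains code 49/500
  emit 'a', narrow to [2/25, 1/10)

Answer: 2/25 1/10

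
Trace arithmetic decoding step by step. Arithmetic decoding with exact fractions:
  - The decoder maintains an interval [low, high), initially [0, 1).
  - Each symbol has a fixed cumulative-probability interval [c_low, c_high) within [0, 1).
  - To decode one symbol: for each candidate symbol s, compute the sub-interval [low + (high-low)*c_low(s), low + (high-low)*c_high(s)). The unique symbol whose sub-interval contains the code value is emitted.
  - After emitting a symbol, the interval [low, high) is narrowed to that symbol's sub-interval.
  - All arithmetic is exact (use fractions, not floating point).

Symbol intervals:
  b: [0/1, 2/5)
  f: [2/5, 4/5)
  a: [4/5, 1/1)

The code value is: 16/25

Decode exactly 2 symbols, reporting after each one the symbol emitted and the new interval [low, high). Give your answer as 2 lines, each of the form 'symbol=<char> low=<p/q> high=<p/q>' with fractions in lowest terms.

Answer: symbol=f low=2/5 high=4/5
symbol=f low=14/25 high=18/25

Derivation:
Step 1: interval [0/1, 1/1), width = 1/1 - 0/1 = 1/1
  'b': [0/1 + 1/1*0/1, 0/1 + 1/1*2/5) = [0/1, 2/5)
  'f': [0/1 + 1/1*2/5, 0/1 + 1/1*4/5) = [2/5, 4/5) <- contains code 16/25
  'a': [0/1 + 1/1*4/5, 0/1 + 1/1*1/1) = [4/5, 1/1)
  emit 'f', narrow to [2/5, 4/5)
Step 2: interval [2/5, 4/5), width = 4/5 - 2/5 = 2/5
  'b': [2/5 + 2/5*0/1, 2/5 + 2/5*2/5) = [2/5, 14/25)
  'f': [2/5 + 2/5*2/5, 2/5 + 2/5*4/5) = [14/25, 18/25) <- contains code 16/25
  'a': [2/5 + 2/5*4/5, 2/5 + 2/5*1/1) = [18/25, 4/5)
  emit 'f', narrow to [14/25, 18/25)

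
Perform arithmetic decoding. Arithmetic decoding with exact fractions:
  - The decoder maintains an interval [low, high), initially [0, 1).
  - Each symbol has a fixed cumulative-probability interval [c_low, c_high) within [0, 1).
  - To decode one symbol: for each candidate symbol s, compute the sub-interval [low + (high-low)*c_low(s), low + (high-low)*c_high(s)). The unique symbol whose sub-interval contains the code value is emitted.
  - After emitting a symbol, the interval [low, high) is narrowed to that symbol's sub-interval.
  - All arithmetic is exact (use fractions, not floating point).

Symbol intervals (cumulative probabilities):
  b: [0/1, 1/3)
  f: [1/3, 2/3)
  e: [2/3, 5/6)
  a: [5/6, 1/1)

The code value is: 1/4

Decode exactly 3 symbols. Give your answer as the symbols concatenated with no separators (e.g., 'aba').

Step 1: interval [0/1, 1/1), width = 1/1 - 0/1 = 1/1
  'b': [0/1 + 1/1*0/1, 0/1 + 1/1*1/3) = [0/1, 1/3) <- contains code 1/4
  'f': [0/1 + 1/1*1/3, 0/1 + 1/1*2/3) = [1/3, 2/3)
  'e': [0/1 + 1/1*2/3, 0/1 + 1/1*5/6) = [2/3, 5/6)
  'a': [0/1 + 1/1*5/6, 0/1 + 1/1*1/1) = [5/6, 1/1)
  emit 'b', narrow to [0/1, 1/3)
Step 2: interval [0/1, 1/3), width = 1/3 - 0/1 = 1/3
  'b': [0/1 + 1/3*0/1, 0/1 + 1/3*1/3) = [0/1, 1/9)
  'f': [0/1 + 1/3*1/3, 0/1 + 1/3*2/3) = [1/9, 2/9)
  'e': [0/1 + 1/3*2/3, 0/1 + 1/3*5/6) = [2/9, 5/18) <- contains code 1/4
  'a': [0/1 + 1/3*5/6, 0/1 + 1/3*1/1) = [5/18, 1/3)
  emit 'e', narrow to [2/9, 5/18)
Step 3: interval [2/9, 5/18), width = 5/18 - 2/9 = 1/18
  'b': [2/9 + 1/18*0/1, 2/9 + 1/18*1/3) = [2/9, 13/54)
  'f': [2/9 + 1/18*1/3, 2/9 + 1/18*2/3) = [13/54, 7/27) <- contains code 1/4
  'e': [2/9 + 1/18*2/3, 2/9 + 1/18*5/6) = [7/27, 29/108)
  'a': [2/9 + 1/18*5/6, 2/9 + 1/18*1/1) = [29/108, 5/18)
  emit 'f', narrow to [13/54, 7/27)

Answer: bef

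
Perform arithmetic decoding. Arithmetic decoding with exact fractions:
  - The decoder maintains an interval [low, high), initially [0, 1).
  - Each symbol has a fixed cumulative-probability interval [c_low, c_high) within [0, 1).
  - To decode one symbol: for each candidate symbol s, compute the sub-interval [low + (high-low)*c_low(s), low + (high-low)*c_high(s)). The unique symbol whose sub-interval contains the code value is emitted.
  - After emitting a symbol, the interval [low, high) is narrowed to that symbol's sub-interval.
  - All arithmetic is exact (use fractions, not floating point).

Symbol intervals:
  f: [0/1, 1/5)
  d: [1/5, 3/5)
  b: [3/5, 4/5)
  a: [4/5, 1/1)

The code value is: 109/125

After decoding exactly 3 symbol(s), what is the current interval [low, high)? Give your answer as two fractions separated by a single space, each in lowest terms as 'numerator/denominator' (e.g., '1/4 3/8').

Answer: 107/125 111/125

Derivation:
Step 1: interval [0/1, 1/1), width = 1/1 - 0/1 = 1/1
  'f': [0/1 + 1/1*0/1, 0/1 + 1/1*1/5) = [0/1, 1/5)
  'd': [0/1 + 1/1*1/5, 0/1 + 1/1*3/5) = [1/5, 3/5)
  'b': [0/1 + 1/1*3/5, 0/1 + 1/1*4/5) = [3/5, 4/5)
  'a': [0/1 + 1/1*4/5, 0/1 + 1/1*1/1) = [4/5, 1/1) <- contains code 109/125
  emit 'a', narrow to [4/5, 1/1)
Step 2: interval [4/5, 1/1), width = 1/1 - 4/5 = 1/5
  'f': [4/5 + 1/5*0/1, 4/5 + 1/5*1/5) = [4/5, 21/25)
  'd': [4/5 + 1/5*1/5, 4/5 + 1/5*3/5) = [21/25, 23/25) <- contains code 109/125
  'b': [4/5 + 1/5*3/5, 4/5 + 1/5*4/5) = [23/25, 24/25)
  'a': [4/5 + 1/5*4/5, 4/5 + 1/5*1/1) = [24/25, 1/1)
  emit 'd', narrow to [21/25, 23/25)
Step 3: interval [21/25, 23/25), width = 23/25 - 21/25 = 2/25
  'f': [21/25 + 2/25*0/1, 21/25 + 2/25*1/5) = [21/25, 107/125)
  'd': [21/25 + 2/25*1/5, 21/25 + 2/25*3/5) = [107/125, 111/125) <- contains code 109/125
  'b': [21/25 + 2/25*3/5, 21/25 + 2/25*4/5) = [111/125, 113/125)
  'a': [21/25 + 2/25*4/5, 21/25 + 2/25*1/1) = [113/125, 23/25)
  emit 'd', narrow to [107/125, 111/125)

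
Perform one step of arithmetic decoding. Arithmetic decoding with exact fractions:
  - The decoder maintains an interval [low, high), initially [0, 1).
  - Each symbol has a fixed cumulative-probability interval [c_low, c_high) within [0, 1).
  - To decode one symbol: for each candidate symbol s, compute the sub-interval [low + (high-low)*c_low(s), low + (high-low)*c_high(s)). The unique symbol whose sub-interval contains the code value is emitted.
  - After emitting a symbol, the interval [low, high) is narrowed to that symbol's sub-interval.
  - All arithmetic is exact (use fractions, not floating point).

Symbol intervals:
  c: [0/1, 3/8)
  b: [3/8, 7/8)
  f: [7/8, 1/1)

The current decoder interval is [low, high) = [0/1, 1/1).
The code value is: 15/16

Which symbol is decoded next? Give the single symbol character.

Answer: f

Derivation:
Interval width = high − low = 1/1 − 0/1 = 1/1
Scaled code = (code − low) / width = (15/16 − 0/1) / 1/1 = 15/16
  c: [0/1, 3/8) 
  b: [3/8, 7/8) 
  f: [7/8, 1/1) ← scaled code falls here ✓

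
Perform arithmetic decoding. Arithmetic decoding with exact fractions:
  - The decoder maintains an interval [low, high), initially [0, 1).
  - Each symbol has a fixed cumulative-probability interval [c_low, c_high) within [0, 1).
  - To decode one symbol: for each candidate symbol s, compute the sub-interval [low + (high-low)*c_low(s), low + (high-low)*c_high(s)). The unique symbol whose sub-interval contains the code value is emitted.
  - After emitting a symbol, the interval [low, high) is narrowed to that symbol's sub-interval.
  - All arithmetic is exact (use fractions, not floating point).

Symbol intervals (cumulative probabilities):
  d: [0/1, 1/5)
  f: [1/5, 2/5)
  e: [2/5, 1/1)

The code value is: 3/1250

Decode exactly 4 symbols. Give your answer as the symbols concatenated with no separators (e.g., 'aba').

Answer: dddf

Derivation:
Step 1: interval [0/1, 1/1), width = 1/1 - 0/1 = 1/1
  'd': [0/1 + 1/1*0/1, 0/1 + 1/1*1/5) = [0/1, 1/5) <- contains code 3/1250
  'f': [0/1 + 1/1*1/5, 0/1 + 1/1*2/5) = [1/5, 2/5)
  'e': [0/1 + 1/1*2/5, 0/1 + 1/1*1/1) = [2/5, 1/1)
  emit 'd', narrow to [0/1, 1/5)
Step 2: interval [0/1, 1/5), width = 1/5 - 0/1 = 1/5
  'd': [0/1 + 1/5*0/1, 0/1 + 1/5*1/5) = [0/1, 1/25) <- contains code 3/1250
  'f': [0/1 + 1/5*1/5, 0/1 + 1/5*2/5) = [1/25, 2/25)
  'e': [0/1 + 1/5*2/5, 0/1 + 1/5*1/1) = [2/25, 1/5)
  emit 'd', narrow to [0/1, 1/25)
Step 3: interval [0/1, 1/25), width = 1/25 - 0/1 = 1/25
  'd': [0/1 + 1/25*0/1, 0/1 + 1/25*1/5) = [0/1, 1/125) <- contains code 3/1250
  'f': [0/1 + 1/25*1/5, 0/1 + 1/25*2/5) = [1/125, 2/125)
  'e': [0/1 + 1/25*2/5, 0/1 + 1/25*1/1) = [2/125, 1/25)
  emit 'd', narrow to [0/1, 1/125)
Step 4: interval [0/1, 1/125), width = 1/125 - 0/1 = 1/125
  'd': [0/1 + 1/125*0/1, 0/1 + 1/125*1/5) = [0/1, 1/625)
  'f': [0/1 + 1/125*1/5, 0/1 + 1/125*2/5) = [1/625, 2/625) <- contains code 3/1250
  'e': [0/1 + 1/125*2/5, 0/1 + 1/125*1/1) = [2/625, 1/125)
  emit 'f', narrow to [1/625, 2/625)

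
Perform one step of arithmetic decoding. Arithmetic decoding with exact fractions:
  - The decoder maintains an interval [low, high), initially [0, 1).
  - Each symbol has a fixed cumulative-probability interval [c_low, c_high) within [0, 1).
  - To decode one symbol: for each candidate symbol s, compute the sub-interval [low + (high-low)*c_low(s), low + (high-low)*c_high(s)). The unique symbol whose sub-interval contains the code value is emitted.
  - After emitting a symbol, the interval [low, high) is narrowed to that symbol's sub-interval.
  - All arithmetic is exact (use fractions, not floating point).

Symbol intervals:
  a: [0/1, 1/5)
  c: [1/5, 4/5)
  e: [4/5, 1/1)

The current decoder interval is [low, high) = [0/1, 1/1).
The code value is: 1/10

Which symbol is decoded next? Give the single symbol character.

Interval width = high − low = 1/1 − 0/1 = 1/1
Scaled code = (code − low) / width = (1/10 − 0/1) / 1/1 = 1/10
  a: [0/1, 1/5) ← scaled code falls here ✓
  c: [1/5, 4/5) 
  e: [4/5, 1/1) 

Answer: a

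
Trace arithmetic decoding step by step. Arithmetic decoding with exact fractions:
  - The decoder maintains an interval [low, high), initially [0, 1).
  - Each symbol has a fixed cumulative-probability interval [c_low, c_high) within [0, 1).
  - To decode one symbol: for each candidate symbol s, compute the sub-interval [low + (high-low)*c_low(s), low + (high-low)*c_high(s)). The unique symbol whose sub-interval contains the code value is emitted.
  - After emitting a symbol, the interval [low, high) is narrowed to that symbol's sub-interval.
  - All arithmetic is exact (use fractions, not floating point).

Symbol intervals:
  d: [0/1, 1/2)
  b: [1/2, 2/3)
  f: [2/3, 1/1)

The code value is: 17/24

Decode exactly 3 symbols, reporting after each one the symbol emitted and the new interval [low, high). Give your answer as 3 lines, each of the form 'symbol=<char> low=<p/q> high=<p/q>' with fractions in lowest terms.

Step 1: interval [0/1, 1/1), width = 1/1 - 0/1 = 1/1
  'd': [0/1 + 1/1*0/1, 0/1 + 1/1*1/2) = [0/1, 1/2)
  'b': [0/1 + 1/1*1/2, 0/1 + 1/1*2/3) = [1/2, 2/3)
  'f': [0/1 + 1/1*2/3, 0/1 + 1/1*1/1) = [2/3, 1/1) <- contains code 17/24
  emit 'f', narrow to [2/3, 1/1)
Step 2: interval [2/3, 1/1), width = 1/1 - 2/3 = 1/3
  'd': [2/3 + 1/3*0/1, 2/3 + 1/3*1/2) = [2/3, 5/6) <- contains code 17/24
  'b': [2/3 + 1/3*1/2, 2/3 + 1/3*2/3) = [5/6, 8/9)
  'f': [2/3 + 1/3*2/3, 2/3 + 1/3*1/1) = [8/9, 1/1)
  emit 'd', narrow to [2/3, 5/6)
Step 3: interval [2/3, 5/6), width = 5/6 - 2/3 = 1/6
  'd': [2/3 + 1/6*0/1, 2/3 + 1/6*1/2) = [2/3, 3/4) <- contains code 17/24
  'b': [2/3 + 1/6*1/2, 2/3 + 1/6*2/3) = [3/4, 7/9)
  'f': [2/3 + 1/6*2/3, 2/3 + 1/6*1/1) = [7/9, 5/6)
  emit 'd', narrow to [2/3, 3/4)

Answer: symbol=f low=2/3 high=1/1
symbol=d low=2/3 high=5/6
symbol=d low=2/3 high=3/4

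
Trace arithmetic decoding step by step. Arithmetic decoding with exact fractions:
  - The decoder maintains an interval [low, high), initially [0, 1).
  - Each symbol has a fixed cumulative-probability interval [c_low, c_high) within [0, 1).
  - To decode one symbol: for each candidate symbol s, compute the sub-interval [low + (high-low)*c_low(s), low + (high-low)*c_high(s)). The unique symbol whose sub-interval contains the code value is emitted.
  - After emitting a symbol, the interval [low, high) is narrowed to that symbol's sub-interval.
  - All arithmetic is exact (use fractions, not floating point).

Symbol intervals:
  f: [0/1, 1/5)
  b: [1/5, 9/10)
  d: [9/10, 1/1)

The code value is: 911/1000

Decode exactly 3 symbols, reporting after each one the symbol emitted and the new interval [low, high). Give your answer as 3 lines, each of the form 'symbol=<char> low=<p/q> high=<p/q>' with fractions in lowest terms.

Answer: symbol=d low=9/10 high=1/1
symbol=f low=9/10 high=23/25
symbol=b low=113/125 high=459/500

Derivation:
Step 1: interval [0/1, 1/1), width = 1/1 - 0/1 = 1/1
  'f': [0/1 + 1/1*0/1, 0/1 + 1/1*1/5) = [0/1, 1/5)
  'b': [0/1 + 1/1*1/5, 0/1 + 1/1*9/10) = [1/5, 9/10)
  'd': [0/1 + 1/1*9/10, 0/1 + 1/1*1/1) = [9/10, 1/1) <- contains code 911/1000
  emit 'd', narrow to [9/10, 1/1)
Step 2: interval [9/10, 1/1), width = 1/1 - 9/10 = 1/10
  'f': [9/10 + 1/10*0/1, 9/10 + 1/10*1/5) = [9/10, 23/25) <- contains code 911/1000
  'b': [9/10 + 1/10*1/5, 9/10 + 1/10*9/10) = [23/25, 99/100)
  'd': [9/10 + 1/10*9/10, 9/10 + 1/10*1/1) = [99/100, 1/1)
  emit 'f', narrow to [9/10, 23/25)
Step 3: interval [9/10, 23/25), width = 23/25 - 9/10 = 1/50
  'f': [9/10 + 1/50*0/1, 9/10 + 1/50*1/5) = [9/10, 113/125)
  'b': [9/10 + 1/50*1/5, 9/10 + 1/50*9/10) = [113/125, 459/500) <- contains code 911/1000
  'd': [9/10 + 1/50*9/10, 9/10 + 1/50*1/1) = [459/500, 23/25)
  emit 'b', narrow to [113/125, 459/500)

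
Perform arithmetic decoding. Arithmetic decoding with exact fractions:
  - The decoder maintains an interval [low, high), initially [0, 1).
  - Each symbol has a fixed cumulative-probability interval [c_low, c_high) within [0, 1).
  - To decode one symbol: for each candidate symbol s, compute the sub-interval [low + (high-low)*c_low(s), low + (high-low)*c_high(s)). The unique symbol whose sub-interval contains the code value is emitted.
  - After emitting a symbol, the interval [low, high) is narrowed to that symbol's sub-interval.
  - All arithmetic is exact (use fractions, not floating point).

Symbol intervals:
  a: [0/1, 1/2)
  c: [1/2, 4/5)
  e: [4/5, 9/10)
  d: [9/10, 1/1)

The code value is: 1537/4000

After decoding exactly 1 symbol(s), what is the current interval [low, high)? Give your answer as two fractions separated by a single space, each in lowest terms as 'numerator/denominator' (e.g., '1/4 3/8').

Step 1: interval [0/1, 1/1), width = 1/1 - 0/1 = 1/1
  'a': [0/1 + 1/1*0/1, 0/1 + 1/1*1/2) = [0/1, 1/2) <- contains code 1537/4000
  'c': [0/1 + 1/1*1/2, 0/1 + 1/1*4/5) = [1/2, 4/5)
  'e': [0/1 + 1/1*4/5, 0/1 + 1/1*9/10) = [4/5, 9/10)
  'd': [0/1 + 1/1*9/10, 0/1 + 1/1*1/1) = [9/10, 1/1)
  emit 'a', narrow to [0/1, 1/2)

Answer: 0/1 1/2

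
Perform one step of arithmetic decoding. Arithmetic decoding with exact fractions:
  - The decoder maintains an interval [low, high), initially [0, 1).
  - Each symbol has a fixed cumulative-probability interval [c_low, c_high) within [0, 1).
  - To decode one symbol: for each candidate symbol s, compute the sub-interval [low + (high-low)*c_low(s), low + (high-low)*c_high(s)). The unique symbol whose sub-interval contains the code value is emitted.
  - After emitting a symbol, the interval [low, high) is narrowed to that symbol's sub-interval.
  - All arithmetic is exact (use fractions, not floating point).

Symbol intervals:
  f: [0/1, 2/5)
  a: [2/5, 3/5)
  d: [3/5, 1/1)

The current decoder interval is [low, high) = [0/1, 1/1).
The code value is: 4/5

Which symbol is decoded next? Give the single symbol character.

Interval width = high − low = 1/1 − 0/1 = 1/1
Scaled code = (code − low) / width = (4/5 − 0/1) / 1/1 = 4/5
  f: [0/1, 2/5) 
  a: [2/5, 3/5) 
  d: [3/5, 1/1) ← scaled code falls here ✓

Answer: d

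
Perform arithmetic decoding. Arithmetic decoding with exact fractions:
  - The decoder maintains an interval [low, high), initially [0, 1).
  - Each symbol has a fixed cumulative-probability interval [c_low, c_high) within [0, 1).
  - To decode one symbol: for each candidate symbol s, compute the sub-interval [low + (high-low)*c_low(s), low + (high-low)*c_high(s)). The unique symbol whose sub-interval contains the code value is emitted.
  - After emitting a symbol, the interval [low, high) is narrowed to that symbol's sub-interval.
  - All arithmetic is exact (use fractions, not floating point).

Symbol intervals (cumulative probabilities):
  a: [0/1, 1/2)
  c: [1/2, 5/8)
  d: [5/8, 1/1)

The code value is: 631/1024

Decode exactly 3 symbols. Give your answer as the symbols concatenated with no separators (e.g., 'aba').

Step 1: interval [0/1, 1/1), width = 1/1 - 0/1 = 1/1
  'a': [0/1 + 1/1*0/1, 0/1 + 1/1*1/2) = [0/1, 1/2)
  'c': [0/1 + 1/1*1/2, 0/1 + 1/1*5/8) = [1/2, 5/8) <- contains code 631/1024
  'd': [0/1 + 1/1*5/8, 0/1 + 1/1*1/1) = [5/8, 1/1)
  emit 'c', narrow to [1/2, 5/8)
Step 2: interval [1/2, 5/8), width = 5/8 - 1/2 = 1/8
  'a': [1/2 + 1/8*0/1, 1/2 + 1/8*1/2) = [1/2, 9/16)
  'c': [1/2 + 1/8*1/2, 1/2 + 1/8*5/8) = [9/16, 37/64)
  'd': [1/2 + 1/8*5/8, 1/2 + 1/8*1/1) = [37/64, 5/8) <- contains code 631/1024
  emit 'd', narrow to [37/64, 5/8)
Step 3: interval [37/64, 5/8), width = 5/8 - 37/64 = 3/64
  'a': [37/64 + 3/64*0/1, 37/64 + 3/64*1/2) = [37/64, 77/128)
  'c': [37/64 + 3/64*1/2, 37/64 + 3/64*5/8) = [77/128, 311/512)
  'd': [37/64 + 3/64*5/8, 37/64 + 3/64*1/1) = [311/512, 5/8) <- contains code 631/1024
  emit 'd', narrow to [311/512, 5/8)

Answer: cdd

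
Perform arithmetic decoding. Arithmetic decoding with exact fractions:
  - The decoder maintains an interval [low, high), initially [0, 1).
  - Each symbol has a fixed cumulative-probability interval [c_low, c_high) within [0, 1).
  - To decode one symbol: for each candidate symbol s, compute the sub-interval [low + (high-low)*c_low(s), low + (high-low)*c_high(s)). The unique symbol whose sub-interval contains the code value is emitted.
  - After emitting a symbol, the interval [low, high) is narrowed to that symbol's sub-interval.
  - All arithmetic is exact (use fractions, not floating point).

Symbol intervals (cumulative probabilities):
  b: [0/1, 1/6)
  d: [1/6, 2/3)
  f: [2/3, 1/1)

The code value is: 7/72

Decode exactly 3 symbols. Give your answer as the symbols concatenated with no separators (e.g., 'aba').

Answer: bdf

Derivation:
Step 1: interval [0/1, 1/1), width = 1/1 - 0/1 = 1/1
  'b': [0/1 + 1/1*0/1, 0/1 + 1/1*1/6) = [0/1, 1/6) <- contains code 7/72
  'd': [0/1 + 1/1*1/6, 0/1 + 1/1*2/3) = [1/6, 2/3)
  'f': [0/1 + 1/1*2/3, 0/1 + 1/1*1/1) = [2/3, 1/1)
  emit 'b', narrow to [0/1, 1/6)
Step 2: interval [0/1, 1/6), width = 1/6 - 0/1 = 1/6
  'b': [0/1 + 1/6*0/1, 0/1 + 1/6*1/6) = [0/1, 1/36)
  'd': [0/1 + 1/6*1/6, 0/1 + 1/6*2/3) = [1/36, 1/9) <- contains code 7/72
  'f': [0/1 + 1/6*2/3, 0/1 + 1/6*1/1) = [1/9, 1/6)
  emit 'd', narrow to [1/36, 1/9)
Step 3: interval [1/36, 1/9), width = 1/9 - 1/36 = 1/12
  'b': [1/36 + 1/12*0/1, 1/36 + 1/12*1/6) = [1/36, 1/24)
  'd': [1/36 + 1/12*1/6, 1/36 + 1/12*2/3) = [1/24, 1/12)
  'f': [1/36 + 1/12*2/3, 1/36 + 1/12*1/1) = [1/12, 1/9) <- contains code 7/72
  emit 'f', narrow to [1/12, 1/9)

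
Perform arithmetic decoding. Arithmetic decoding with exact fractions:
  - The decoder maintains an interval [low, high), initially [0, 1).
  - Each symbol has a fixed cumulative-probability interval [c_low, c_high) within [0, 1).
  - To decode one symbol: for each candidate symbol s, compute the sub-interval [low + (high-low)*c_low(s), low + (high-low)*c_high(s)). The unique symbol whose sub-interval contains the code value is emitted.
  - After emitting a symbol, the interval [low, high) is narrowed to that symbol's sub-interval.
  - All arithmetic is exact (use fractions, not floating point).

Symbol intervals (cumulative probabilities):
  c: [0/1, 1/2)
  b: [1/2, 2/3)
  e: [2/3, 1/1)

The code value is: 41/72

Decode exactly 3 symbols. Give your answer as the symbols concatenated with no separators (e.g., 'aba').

Step 1: interval [0/1, 1/1), width = 1/1 - 0/1 = 1/1
  'c': [0/1 + 1/1*0/1, 0/1 + 1/1*1/2) = [0/1, 1/2)
  'b': [0/1 + 1/1*1/2, 0/1 + 1/1*2/3) = [1/2, 2/3) <- contains code 41/72
  'e': [0/1 + 1/1*2/3, 0/1 + 1/1*1/1) = [2/3, 1/1)
  emit 'b', narrow to [1/2, 2/3)
Step 2: interval [1/2, 2/3), width = 2/3 - 1/2 = 1/6
  'c': [1/2 + 1/6*0/1, 1/2 + 1/6*1/2) = [1/2, 7/12) <- contains code 41/72
  'b': [1/2 + 1/6*1/2, 1/2 + 1/6*2/3) = [7/12, 11/18)
  'e': [1/2 + 1/6*2/3, 1/2 + 1/6*1/1) = [11/18, 2/3)
  emit 'c', narrow to [1/2, 7/12)
Step 3: interval [1/2, 7/12), width = 7/12 - 1/2 = 1/12
  'c': [1/2 + 1/12*0/1, 1/2 + 1/12*1/2) = [1/2, 13/24)
  'b': [1/2 + 1/12*1/2, 1/2 + 1/12*2/3) = [13/24, 5/9)
  'e': [1/2 + 1/12*2/3, 1/2 + 1/12*1/1) = [5/9, 7/12) <- contains code 41/72
  emit 'e', narrow to [5/9, 7/12)

Answer: bce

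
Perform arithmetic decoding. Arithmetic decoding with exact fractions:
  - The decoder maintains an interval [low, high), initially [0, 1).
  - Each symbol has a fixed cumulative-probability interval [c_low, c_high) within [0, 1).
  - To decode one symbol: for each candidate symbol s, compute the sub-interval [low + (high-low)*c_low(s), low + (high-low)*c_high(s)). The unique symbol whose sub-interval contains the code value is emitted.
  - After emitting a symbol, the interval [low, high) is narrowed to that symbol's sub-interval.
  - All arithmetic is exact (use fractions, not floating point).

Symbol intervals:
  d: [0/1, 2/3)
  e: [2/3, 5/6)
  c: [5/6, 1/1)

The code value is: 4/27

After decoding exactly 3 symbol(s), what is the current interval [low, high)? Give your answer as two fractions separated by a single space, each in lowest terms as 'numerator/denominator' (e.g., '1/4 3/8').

Answer: 0/1 8/27

Derivation:
Step 1: interval [0/1, 1/1), width = 1/1 - 0/1 = 1/1
  'd': [0/1 + 1/1*0/1, 0/1 + 1/1*2/3) = [0/1, 2/3) <- contains code 4/27
  'e': [0/1 + 1/1*2/3, 0/1 + 1/1*5/6) = [2/3, 5/6)
  'c': [0/1 + 1/1*5/6, 0/1 + 1/1*1/1) = [5/6, 1/1)
  emit 'd', narrow to [0/1, 2/3)
Step 2: interval [0/1, 2/3), width = 2/3 - 0/1 = 2/3
  'd': [0/1 + 2/3*0/1, 0/1 + 2/3*2/3) = [0/1, 4/9) <- contains code 4/27
  'e': [0/1 + 2/3*2/3, 0/1 + 2/3*5/6) = [4/9, 5/9)
  'c': [0/1 + 2/3*5/6, 0/1 + 2/3*1/1) = [5/9, 2/3)
  emit 'd', narrow to [0/1, 4/9)
Step 3: interval [0/1, 4/9), width = 4/9 - 0/1 = 4/9
  'd': [0/1 + 4/9*0/1, 0/1 + 4/9*2/3) = [0/1, 8/27) <- contains code 4/27
  'e': [0/1 + 4/9*2/3, 0/1 + 4/9*5/6) = [8/27, 10/27)
  'c': [0/1 + 4/9*5/6, 0/1 + 4/9*1/1) = [10/27, 4/9)
  emit 'd', narrow to [0/1, 8/27)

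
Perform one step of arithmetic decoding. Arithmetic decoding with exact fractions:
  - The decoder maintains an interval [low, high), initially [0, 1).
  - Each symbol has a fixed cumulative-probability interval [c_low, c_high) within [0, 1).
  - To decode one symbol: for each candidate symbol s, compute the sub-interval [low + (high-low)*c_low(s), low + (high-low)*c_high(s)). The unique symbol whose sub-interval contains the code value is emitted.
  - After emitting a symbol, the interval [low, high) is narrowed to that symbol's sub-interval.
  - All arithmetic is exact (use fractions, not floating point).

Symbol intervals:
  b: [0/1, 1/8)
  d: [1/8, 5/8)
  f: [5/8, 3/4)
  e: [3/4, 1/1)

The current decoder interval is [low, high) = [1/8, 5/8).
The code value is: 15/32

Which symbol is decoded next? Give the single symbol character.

Interval width = high − low = 5/8 − 1/8 = 1/2
Scaled code = (code − low) / width = (15/32 − 1/8) / 1/2 = 11/16
  b: [0/1, 1/8) 
  d: [1/8, 5/8) 
  f: [5/8, 3/4) ← scaled code falls here ✓
  e: [3/4, 1/1) 

Answer: f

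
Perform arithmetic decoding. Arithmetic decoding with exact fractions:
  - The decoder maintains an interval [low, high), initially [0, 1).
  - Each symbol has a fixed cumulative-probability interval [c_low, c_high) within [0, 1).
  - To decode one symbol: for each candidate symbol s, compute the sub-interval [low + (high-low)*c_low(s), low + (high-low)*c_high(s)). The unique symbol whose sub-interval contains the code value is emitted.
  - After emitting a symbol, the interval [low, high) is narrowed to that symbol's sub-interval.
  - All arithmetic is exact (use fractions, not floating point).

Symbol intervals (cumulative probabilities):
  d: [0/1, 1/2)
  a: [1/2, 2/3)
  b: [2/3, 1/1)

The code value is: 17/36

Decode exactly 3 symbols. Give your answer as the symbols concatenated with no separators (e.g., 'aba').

Answer: dbb

Derivation:
Step 1: interval [0/1, 1/1), width = 1/1 - 0/1 = 1/1
  'd': [0/1 + 1/1*0/1, 0/1 + 1/1*1/2) = [0/1, 1/2) <- contains code 17/36
  'a': [0/1 + 1/1*1/2, 0/1 + 1/1*2/3) = [1/2, 2/3)
  'b': [0/1 + 1/1*2/3, 0/1 + 1/1*1/1) = [2/3, 1/1)
  emit 'd', narrow to [0/1, 1/2)
Step 2: interval [0/1, 1/2), width = 1/2 - 0/1 = 1/2
  'd': [0/1 + 1/2*0/1, 0/1 + 1/2*1/2) = [0/1, 1/4)
  'a': [0/1 + 1/2*1/2, 0/1 + 1/2*2/3) = [1/4, 1/3)
  'b': [0/1 + 1/2*2/3, 0/1 + 1/2*1/1) = [1/3, 1/2) <- contains code 17/36
  emit 'b', narrow to [1/3, 1/2)
Step 3: interval [1/3, 1/2), width = 1/2 - 1/3 = 1/6
  'd': [1/3 + 1/6*0/1, 1/3 + 1/6*1/2) = [1/3, 5/12)
  'a': [1/3 + 1/6*1/2, 1/3 + 1/6*2/3) = [5/12, 4/9)
  'b': [1/3 + 1/6*2/3, 1/3 + 1/6*1/1) = [4/9, 1/2) <- contains code 17/36
  emit 'b', narrow to [4/9, 1/2)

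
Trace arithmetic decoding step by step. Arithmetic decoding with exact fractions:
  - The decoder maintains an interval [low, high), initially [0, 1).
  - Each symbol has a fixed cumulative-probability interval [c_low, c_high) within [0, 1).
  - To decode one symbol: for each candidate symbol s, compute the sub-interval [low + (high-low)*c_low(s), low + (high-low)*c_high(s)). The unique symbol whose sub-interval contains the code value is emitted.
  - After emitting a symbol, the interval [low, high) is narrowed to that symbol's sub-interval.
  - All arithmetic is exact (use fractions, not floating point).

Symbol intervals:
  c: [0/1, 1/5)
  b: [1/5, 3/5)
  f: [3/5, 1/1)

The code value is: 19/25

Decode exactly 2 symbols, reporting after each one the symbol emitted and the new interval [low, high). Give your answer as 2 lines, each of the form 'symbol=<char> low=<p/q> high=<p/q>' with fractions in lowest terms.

Answer: symbol=f low=3/5 high=1/1
symbol=b low=17/25 high=21/25

Derivation:
Step 1: interval [0/1, 1/1), width = 1/1 - 0/1 = 1/1
  'c': [0/1 + 1/1*0/1, 0/1 + 1/1*1/5) = [0/1, 1/5)
  'b': [0/1 + 1/1*1/5, 0/1 + 1/1*3/5) = [1/5, 3/5)
  'f': [0/1 + 1/1*3/5, 0/1 + 1/1*1/1) = [3/5, 1/1) <- contains code 19/25
  emit 'f', narrow to [3/5, 1/1)
Step 2: interval [3/5, 1/1), width = 1/1 - 3/5 = 2/5
  'c': [3/5 + 2/5*0/1, 3/5 + 2/5*1/5) = [3/5, 17/25)
  'b': [3/5 + 2/5*1/5, 3/5 + 2/5*3/5) = [17/25, 21/25) <- contains code 19/25
  'f': [3/5 + 2/5*3/5, 3/5 + 2/5*1/1) = [21/25, 1/1)
  emit 'b', narrow to [17/25, 21/25)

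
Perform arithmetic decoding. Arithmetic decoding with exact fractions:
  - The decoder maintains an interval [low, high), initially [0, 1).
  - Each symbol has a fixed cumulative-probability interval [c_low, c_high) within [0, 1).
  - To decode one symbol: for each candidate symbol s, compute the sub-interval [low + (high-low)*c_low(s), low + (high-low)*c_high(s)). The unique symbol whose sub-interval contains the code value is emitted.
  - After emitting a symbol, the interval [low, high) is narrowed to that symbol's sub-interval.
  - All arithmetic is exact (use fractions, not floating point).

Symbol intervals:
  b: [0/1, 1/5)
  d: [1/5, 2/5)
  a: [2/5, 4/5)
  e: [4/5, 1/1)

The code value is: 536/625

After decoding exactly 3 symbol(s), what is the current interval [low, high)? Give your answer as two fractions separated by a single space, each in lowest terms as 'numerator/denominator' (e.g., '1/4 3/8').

Step 1: interval [0/1, 1/1), width = 1/1 - 0/1 = 1/1
  'b': [0/1 + 1/1*0/1, 0/1 + 1/1*1/5) = [0/1, 1/5)
  'd': [0/1 + 1/1*1/5, 0/1 + 1/1*2/5) = [1/5, 2/5)
  'a': [0/1 + 1/1*2/5, 0/1 + 1/1*4/5) = [2/5, 4/5)
  'e': [0/1 + 1/1*4/5, 0/1 + 1/1*1/1) = [4/5, 1/1) <- contains code 536/625
  emit 'e', narrow to [4/5, 1/1)
Step 2: interval [4/5, 1/1), width = 1/1 - 4/5 = 1/5
  'b': [4/5 + 1/5*0/1, 4/5 + 1/5*1/5) = [4/5, 21/25)
  'd': [4/5 + 1/5*1/5, 4/5 + 1/5*2/5) = [21/25, 22/25) <- contains code 536/625
  'a': [4/5 + 1/5*2/5, 4/5 + 1/5*4/5) = [22/25, 24/25)
  'e': [4/5 + 1/5*4/5, 4/5 + 1/5*1/1) = [24/25, 1/1)
  emit 'd', narrow to [21/25, 22/25)
Step 3: interval [21/25, 22/25), width = 22/25 - 21/25 = 1/25
  'b': [21/25 + 1/25*0/1, 21/25 + 1/25*1/5) = [21/25, 106/125)
  'd': [21/25 + 1/25*1/5, 21/25 + 1/25*2/5) = [106/125, 107/125)
  'a': [21/25 + 1/25*2/5, 21/25 + 1/25*4/5) = [107/125, 109/125) <- contains code 536/625
  'e': [21/25 + 1/25*4/5, 21/25 + 1/25*1/1) = [109/125, 22/25)
  emit 'a', narrow to [107/125, 109/125)

Answer: 107/125 109/125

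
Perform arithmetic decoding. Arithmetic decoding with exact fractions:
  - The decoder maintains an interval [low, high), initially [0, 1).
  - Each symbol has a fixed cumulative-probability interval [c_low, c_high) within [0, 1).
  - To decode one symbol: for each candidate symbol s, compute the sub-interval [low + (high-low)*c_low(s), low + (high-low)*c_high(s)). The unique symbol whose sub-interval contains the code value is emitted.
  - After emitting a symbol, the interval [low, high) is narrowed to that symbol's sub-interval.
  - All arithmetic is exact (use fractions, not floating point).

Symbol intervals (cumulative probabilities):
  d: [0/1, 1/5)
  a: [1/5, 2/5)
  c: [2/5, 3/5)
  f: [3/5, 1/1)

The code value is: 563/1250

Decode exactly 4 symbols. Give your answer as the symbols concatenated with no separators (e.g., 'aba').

Answer: caaa

Derivation:
Step 1: interval [0/1, 1/1), width = 1/1 - 0/1 = 1/1
  'd': [0/1 + 1/1*0/1, 0/1 + 1/1*1/5) = [0/1, 1/5)
  'a': [0/1 + 1/1*1/5, 0/1 + 1/1*2/5) = [1/5, 2/5)
  'c': [0/1 + 1/1*2/5, 0/1 + 1/1*3/5) = [2/5, 3/5) <- contains code 563/1250
  'f': [0/1 + 1/1*3/5, 0/1 + 1/1*1/1) = [3/5, 1/1)
  emit 'c', narrow to [2/5, 3/5)
Step 2: interval [2/5, 3/5), width = 3/5 - 2/5 = 1/5
  'd': [2/5 + 1/5*0/1, 2/5 + 1/5*1/5) = [2/5, 11/25)
  'a': [2/5 + 1/5*1/5, 2/5 + 1/5*2/5) = [11/25, 12/25) <- contains code 563/1250
  'c': [2/5 + 1/5*2/5, 2/5 + 1/5*3/5) = [12/25, 13/25)
  'f': [2/5 + 1/5*3/5, 2/5 + 1/5*1/1) = [13/25, 3/5)
  emit 'a', narrow to [11/25, 12/25)
Step 3: interval [11/25, 12/25), width = 12/25 - 11/25 = 1/25
  'd': [11/25 + 1/25*0/1, 11/25 + 1/25*1/5) = [11/25, 56/125)
  'a': [11/25 + 1/25*1/5, 11/25 + 1/25*2/5) = [56/125, 57/125) <- contains code 563/1250
  'c': [11/25 + 1/25*2/5, 11/25 + 1/25*3/5) = [57/125, 58/125)
  'f': [11/25 + 1/25*3/5, 11/25 + 1/25*1/1) = [58/125, 12/25)
  emit 'a', narrow to [56/125, 57/125)
Step 4: interval [56/125, 57/125), width = 57/125 - 56/125 = 1/125
  'd': [56/125 + 1/125*0/1, 56/125 + 1/125*1/5) = [56/125, 281/625)
  'a': [56/125 + 1/125*1/5, 56/125 + 1/125*2/5) = [281/625, 282/625) <- contains code 563/1250
  'c': [56/125 + 1/125*2/5, 56/125 + 1/125*3/5) = [282/625, 283/625)
  'f': [56/125 + 1/125*3/5, 56/125 + 1/125*1/1) = [283/625, 57/125)
  emit 'a', narrow to [281/625, 282/625)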